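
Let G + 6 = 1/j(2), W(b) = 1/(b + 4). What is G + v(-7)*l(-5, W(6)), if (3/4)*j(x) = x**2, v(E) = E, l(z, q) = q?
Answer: -521/80 ≈ -6.5125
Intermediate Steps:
W(b) = 1/(4 + b)
j(x) = 4*x**2/3
G = -93/16 (G = -6 + 1/((4/3)*2**2) = -6 + 1/((4/3)*4) = -6 + 1/(16/3) = -6 + 3/16 = -93/16 ≈ -5.8125)
G + v(-7)*l(-5, W(6)) = -93/16 - 7/(4 + 6) = -93/16 - 7/10 = -521/80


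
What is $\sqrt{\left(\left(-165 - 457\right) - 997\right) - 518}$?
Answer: $i \sqrt{2137} \approx 46.228 i$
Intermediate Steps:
$\sqrt{\left(\left(-165 - 457\right) - 997\right) - 518} = \sqrt{\left(-622 - 997\right) - 518} = \sqrt{-1619 - 518} = \sqrt{-2137} = i \sqrt{2137}$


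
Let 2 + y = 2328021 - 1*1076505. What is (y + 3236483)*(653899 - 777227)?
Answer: -553495694016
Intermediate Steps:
y = 1251514 (y = -2 + (2328021 - 1*1076505) = -2 + (2328021 - 1076505) = -2 + 1251516 = 1251514)
(y + 3236483)*(653899 - 777227) = (1251514 + 3236483)*(653899 - 777227) = 4487997*(-123328) = -553495694016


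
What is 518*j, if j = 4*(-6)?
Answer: -12432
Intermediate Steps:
j = -24
518*j = 518*(-24) = -12432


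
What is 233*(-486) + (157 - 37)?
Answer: -113118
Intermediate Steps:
233*(-486) + (157 - 37) = -113238 + 120 = -113118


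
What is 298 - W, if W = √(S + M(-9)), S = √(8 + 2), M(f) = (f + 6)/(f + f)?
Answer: 298 - √(6 + 36*√10)/6 ≈ 296.18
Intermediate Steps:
M(f) = (6 + f)/(2*f) (M(f) = (6 + f)/((2*f)) = (6 + f)*(1/(2*f)) = (6 + f)/(2*f))
S = √10 ≈ 3.1623
W = √(⅙ + √10) (W = √(√10 + (½)*(6 - 9)/(-9)) = √(√10 + (½)*(-⅑)*(-3)) = √(√10 + ⅙) = √(⅙ + √10) ≈ 1.8245)
298 - W = 298 - √(6 + 36*√10)/6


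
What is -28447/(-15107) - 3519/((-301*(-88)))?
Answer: 700342603/400154216 ≈ 1.7502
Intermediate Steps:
-28447/(-15107) - 3519/((-301*(-88))) = -28447*(-1/15107) - 3519/26488 = 28447/15107 - 3519*1/26488 = 28447/15107 - 3519/26488 = 700342603/400154216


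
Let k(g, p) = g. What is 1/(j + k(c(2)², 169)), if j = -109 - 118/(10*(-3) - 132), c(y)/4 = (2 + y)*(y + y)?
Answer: 81/323006 ≈ 0.00025077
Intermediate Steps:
c(y) = 8*y*(2 + y) (c(y) = 4*((2 + y)*(y + y)) = 4*((2 + y)*(2*y)) = 4*(2*y*(2 + y)) = 8*y*(2 + y))
j = -8770/81 (j = -109 - 118/(-30 - 132) = -109 - 118/(-162) = -109 - 118*(-1/162) = -109 + 59/81 = -8770/81 ≈ -108.27)
1/(j + k(c(2)², 169)) = 1/(-8770/81 + (8*2*(2 + 2))²) = 1/(-8770/81 + (8*2*4)²) = 1/(-8770/81 + 64²) = 1/(-8770/81 + 4096) = 1/(323006/81) = 81/323006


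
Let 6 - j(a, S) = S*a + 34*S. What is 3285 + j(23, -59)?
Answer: 6654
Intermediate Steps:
j(a, S) = 6 - 34*S - S*a (j(a, S) = 6 - (S*a + 34*S) = 6 - (34*S + S*a) = 6 + (-34*S - S*a) = 6 - 34*S - S*a)
3285 + j(23, -59) = 3285 + (6 - 34*(-59) - 1*(-59)*23) = 3285 + (6 + 2006 + 1357) = 3285 + 3369 = 6654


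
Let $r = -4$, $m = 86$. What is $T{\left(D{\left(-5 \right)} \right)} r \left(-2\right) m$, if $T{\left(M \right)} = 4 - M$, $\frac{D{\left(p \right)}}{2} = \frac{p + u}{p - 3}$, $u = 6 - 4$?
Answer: $2236$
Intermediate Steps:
$u = 2$
$D{\left(p \right)} = \frac{2 \left(2 + p\right)}{-3 + p}$ ($D{\left(p \right)} = 2 \frac{p + 2}{p - 3} = 2 \frac{2 + p}{-3 + p} = \frac{2 \left(2 + p\right)}{-3 + p}$)
$T{\left(D{\left(-5 \right)} \right)} r \left(-2\right) m = \left(4 - \frac{2 \left(2 - 5\right)}{-3 - 5}\right) \left(-4\right) \left(-2\right) 86 = \left(4 - 2 \frac{1}{-8} \left(-3\right)\right) \left(-4\right) \left(-2\right) 86 = \left(4 - 2 \left(- \frac{1}{8}\right) \left(-3\right)\right) \left(-4\right) \left(-2\right) 86 = \left(4 - \frac{3}{4}\right) \left(-4\right) \left(-2\right) 86 = \frac{13}{4} \left(-4\right) \left(-2\right) 86 = \left(-13\right) \left(-2\right) 86 = 26 \cdot 86 = 2236$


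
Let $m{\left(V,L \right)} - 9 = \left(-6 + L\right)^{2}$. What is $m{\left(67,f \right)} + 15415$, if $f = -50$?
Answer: $18560$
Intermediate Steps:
$m{\left(V,L \right)} = 9 + \left(-6 + L\right)^{2}$
$m{\left(67,f \right)} + 15415 = \left(9 + \left(-6 - 50\right)^{2}\right) + 15415 = \left(9 + \left(-56\right)^{2}\right) + 15415 = \left(9 + 3136\right) + 15415 = 3145 + 15415 = 18560$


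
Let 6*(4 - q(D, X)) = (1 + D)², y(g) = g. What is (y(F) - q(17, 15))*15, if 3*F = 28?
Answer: 890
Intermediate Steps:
F = 28/3 (F = (⅓)*28 = 28/3 ≈ 9.3333)
q(D, X) = 4 - (1 + D)²/6
(y(F) - q(17, 15))*15 = (28/3 - (4 - (1 + 17)²/6))*15 = (28/3 - (4 - ⅙*18²))*15 = (28/3 - (4 - ⅙*324))*15 = (28/3 - (4 - 54))*15 = (28/3 - 1*(-50))*15 = (28/3 + 50)*15 = (178/3)*15 = 890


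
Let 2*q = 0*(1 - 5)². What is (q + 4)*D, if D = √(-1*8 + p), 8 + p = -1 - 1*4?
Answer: 4*I*√21 ≈ 18.33*I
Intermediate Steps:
p = -13 (p = -8 + (-1 - 1*4) = -8 + (-1 - 4) = -8 - 5 = -13)
D = I*√21 (D = √(-1*8 - 13) = √(-8 - 13) = √(-21) = I*√21 ≈ 4.5826*I)
q = 0 (q = (0*(1 - 5)²)/2 = (0*(-4)²)/2 = (0*16)/2 = (½)*0 = 0)
(q + 4)*D = (0 + 4)*(I*√21) = 4*(I*√21) = 4*I*√21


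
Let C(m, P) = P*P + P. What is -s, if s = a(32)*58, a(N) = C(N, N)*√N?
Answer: -244992*√2 ≈ -3.4647e+5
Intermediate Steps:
C(m, P) = P + P² (C(m, P) = P² + P = P + P²)
a(N) = N^(3/2)*(1 + N) (a(N) = (N*(1 + N))*√N = N^(3/2)*(1 + N))
s = 244992*√2 (s = (32^(3/2)*(1 + 32))*58 = ((128*√2)*33)*58 = (4224*√2)*58 = 244992*√2 ≈ 3.4647e+5)
-s = -244992*√2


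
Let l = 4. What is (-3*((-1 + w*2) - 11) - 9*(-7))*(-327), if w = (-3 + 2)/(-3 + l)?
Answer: -34335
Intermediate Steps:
w = -1 (w = (-3 + 2)/(-3 + 4) = -1/1 = -1*1 = -1)
(-3*((-1 + w*2) - 11) - 9*(-7))*(-327) = (-3*((-1 - 1*2) - 11) - 9*(-7))*(-327) = (-3*((-1 - 2) - 11) + 63)*(-327) = (-3*(-3 - 11) + 63)*(-327) = (-3*(-14) + 63)*(-327) = (42 + 63)*(-327) = 105*(-327) = -34335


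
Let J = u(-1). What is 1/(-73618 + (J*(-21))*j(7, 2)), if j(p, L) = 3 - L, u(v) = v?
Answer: -1/73597 ≈ -1.3588e-5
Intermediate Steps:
J = -1
1/(-73618 + (J*(-21))*j(7, 2)) = 1/(-73618 + (-1*(-21))*(3 - 1*2)) = 1/(-73618 + 21*(3 - 2)) = 1/(-73618 + 21*1) = 1/(-73618 + 21) = 1/(-73597) = -1/73597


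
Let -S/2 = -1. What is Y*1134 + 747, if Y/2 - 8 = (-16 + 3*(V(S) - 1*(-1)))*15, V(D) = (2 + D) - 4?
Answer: -423369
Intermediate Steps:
S = 2 (S = -2*(-1) = 2)
V(D) = -2 + D
Y = -374 (Y = 16 + 2*((-16 + 3*((-2 + 2) - 1*(-1)))*15) = 16 + 2*((-16 + 3*(0 + 1))*15) = 16 + 2*((-16 + 3*1)*15) = 16 + 2*((-16 + 3)*15) = 16 + 2*(-13*15) = 16 + 2*(-195) = 16 - 390 = -374)
Y*1134 + 747 = -374*1134 + 747 = -424116 + 747 = -423369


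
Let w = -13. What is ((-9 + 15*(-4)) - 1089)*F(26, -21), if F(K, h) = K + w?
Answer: -15054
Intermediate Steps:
F(K, h) = -13 + K (F(K, h) = K - 13 = -13 + K)
((-9 + 15*(-4)) - 1089)*F(26, -21) = ((-9 + 15*(-4)) - 1089)*(-13 + 26) = ((-9 - 60) - 1089)*13 = (-69 - 1089)*13 = -1158*13 = -15054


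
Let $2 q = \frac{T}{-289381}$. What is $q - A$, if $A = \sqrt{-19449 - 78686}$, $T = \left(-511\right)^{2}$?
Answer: $- \frac{261121}{578762} - i \sqrt{98135} \approx -0.45117 - 313.27 i$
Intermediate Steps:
$T = 261121$
$A = i \sqrt{98135}$ ($A = \sqrt{-98135} = i \sqrt{98135} \approx 313.27 i$)
$q = - \frac{261121}{578762}$ ($q = \frac{261121 \frac{1}{-289381}}{2} = \frac{261121 \left(- \frac{1}{289381}\right)}{2} = \frac{1}{2} \left(- \frac{261121}{289381}\right) = - \frac{261121}{578762} \approx -0.45117$)
$q - A = - \frac{261121}{578762} - i \sqrt{98135}$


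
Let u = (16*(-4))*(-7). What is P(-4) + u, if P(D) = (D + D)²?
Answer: 512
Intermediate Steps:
P(D) = 4*D² (P(D) = (2*D)² = 4*D²)
u = 448 (u = -64*(-7) = 448)
P(-4) + u = 4*(-4)² + 448 = 4*16 + 448 = 64 + 448 = 512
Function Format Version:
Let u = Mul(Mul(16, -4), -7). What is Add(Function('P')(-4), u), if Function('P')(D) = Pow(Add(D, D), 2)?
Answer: 512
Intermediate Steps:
Function('P')(D) = Mul(4, Pow(D, 2)) (Function('P')(D) = Pow(Mul(2, D), 2) = Mul(4, Pow(D, 2)))
u = 448 (u = Mul(-64, -7) = 448)
Add(Function('P')(-4), u) = Add(Mul(4, Pow(-4, 2)), 448) = Add(Mul(4, 16), 448) = Add(64, 448) = 512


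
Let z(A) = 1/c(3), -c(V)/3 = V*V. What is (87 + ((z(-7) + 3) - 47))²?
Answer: 1345600/729 ≈ 1845.8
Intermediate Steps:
c(V) = -3*V² (c(V) = -3*V*V = -3*V²)
z(A) = -1/27 (z(A) = 1/(-3*3²) = 1/(-3*9) = 1/(-27) = -1/27)
(87 + ((z(-7) + 3) - 47))² = (87 + ((-1/27 + 3) - 47))² = (87 + (80/27 - 47))² = (87 - 1189/27)² = (1160/27)² = 1345600/729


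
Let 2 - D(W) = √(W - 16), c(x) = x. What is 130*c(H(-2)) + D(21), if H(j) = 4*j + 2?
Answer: -778 - √5 ≈ -780.24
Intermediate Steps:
H(j) = 2 + 4*j
D(W) = 2 - √(-16 + W) (D(W) = 2 - √(W - 16) = 2 - √(-16 + W))
130*c(H(-2)) + D(21) = 130*(2 + 4*(-2)) + (2 - √(-16 + 21)) = 130*(2 - 8) + (2 - √5) = 130*(-6) + (2 - √5) = -780 + (2 - √5) = -778 - √5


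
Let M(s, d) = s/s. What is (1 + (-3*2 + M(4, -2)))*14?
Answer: -56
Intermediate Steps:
M(s, d) = 1
(1 + (-3*2 + M(4, -2)))*14 = (1 + (-3*2 + 1))*14 = (1 + (-6 + 1))*14 = (1 - 5)*14 = -4*14 = -56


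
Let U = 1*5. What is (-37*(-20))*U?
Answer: 3700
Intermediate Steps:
U = 5
(-37*(-20))*U = -37*(-20)*5 = 740*5 = 3700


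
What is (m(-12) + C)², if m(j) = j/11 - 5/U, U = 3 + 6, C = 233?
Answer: 524593216/9801 ≈ 53524.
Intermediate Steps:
U = 9
m(j) = -5/9 + j/11 (m(j) = j/11 - 5/9 = -5/9 + j/11)
(m(-12) + C)² = ((-5/9 + (1/11)*(-12)) + 233)² = ((-5/9 - 12/11) + 233)² = (-163/99 + 233)² = (22904/99)² = 524593216/9801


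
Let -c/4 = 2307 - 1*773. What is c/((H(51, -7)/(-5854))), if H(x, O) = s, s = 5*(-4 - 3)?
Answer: -35920144/35 ≈ -1.0263e+6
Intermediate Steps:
s = -35 (s = 5*(-7) = -35)
H(x, O) = -35
c = -6136 (c = -4*(2307 - 1*773) = -4*(2307 - 773) = -4*1534 = -6136)
c/((H(51, -7)/(-5854))) = -6136/((-35/(-5854))) = -6136/((-35*(-1/5854))) = -6136/35/5854 = -6136*5854/35 = -35920144/35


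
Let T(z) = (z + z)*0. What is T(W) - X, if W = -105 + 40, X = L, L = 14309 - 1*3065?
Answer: -11244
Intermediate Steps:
L = 11244 (L = 14309 - 3065 = 11244)
X = 11244
W = -65
T(z) = 0 (T(z) = (2*z)*0 = 0)
T(W) - X = 0 - 1*11244 = 0 - 11244 = -11244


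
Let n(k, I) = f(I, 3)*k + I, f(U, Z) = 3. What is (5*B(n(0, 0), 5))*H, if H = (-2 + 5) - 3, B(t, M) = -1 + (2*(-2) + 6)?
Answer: 0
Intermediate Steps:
n(k, I) = I + 3*k (n(k, I) = 3*k + I = I + 3*k)
B(t, M) = 1 (B(t, M) = -1 + (-4 + 6) = -1 + 2 = 1)
H = 0 (H = 3 - 3 = 0)
(5*B(n(0, 0), 5))*H = (5*1)*0 = 5*0 = 0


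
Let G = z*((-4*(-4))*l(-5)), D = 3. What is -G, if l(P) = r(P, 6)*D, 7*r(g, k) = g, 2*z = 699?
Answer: 83880/7 ≈ 11983.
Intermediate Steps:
z = 699/2 (z = (½)*699 = 699/2 ≈ 349.50)
r(g, k) = g/7
l(P) = 3*P/7 (l(P) = (P/7)*3 = 3*P/7)
G = -83880/7 (G = 699*((-4*(-4))*((3/7)*(-5)))/2 = 699*(16*(-15/7))/2 = (699/2)*(-240/7) = -83880/7 ≈ -11983.)
-G = -1*(-83880/7) = 83880/7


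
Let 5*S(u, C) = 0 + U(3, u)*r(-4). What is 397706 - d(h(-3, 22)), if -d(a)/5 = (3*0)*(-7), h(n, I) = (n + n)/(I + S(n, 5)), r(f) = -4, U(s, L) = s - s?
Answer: 397706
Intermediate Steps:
U(s, L) = 0
S(u, C) = 0 (S(u, C) = (0 + 0*(-4))/5 = (0 + 0)/5 = (⅕)*0 = 0)
h(n, I) = 2*n/I (h(n, I) = (n + n)/(I + 0) = (2*n)/I = 2*n/I)
d(a) = 0 (d(a) = -5*3*0*(-7) = -0*(-7) = -5*0 = 0)
397706 - d(h(-3, 22)) = 397706 - 1*0 = 397706 + 0 = 397706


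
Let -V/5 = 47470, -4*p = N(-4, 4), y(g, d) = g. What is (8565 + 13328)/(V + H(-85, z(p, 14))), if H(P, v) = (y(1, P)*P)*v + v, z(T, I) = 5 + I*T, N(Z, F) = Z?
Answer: -21893/238946 ≈ -0.091623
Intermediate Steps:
p = 1 (p = -1/4*(-4) = 1)
H(P, v) = v + P*v (H(P, v) = (1*P)*v + v = P*v + v = v + P*v)
V = -237350 (V = -5*47470 = -237350)
(8565 + 13328)/(V + H(-85, z(p, 14))) = (8565 + 13328)/(-237350 + (5 + 14*1)*(1 - 85)) = 21893/(-237350 + (5 + 14)*(-84)) = 21893/(-237350 + 19*(-84)) = 21893/(-237350 - 1596) = 21893/(-238946) = 21893*(-1/238946) = -21893/238946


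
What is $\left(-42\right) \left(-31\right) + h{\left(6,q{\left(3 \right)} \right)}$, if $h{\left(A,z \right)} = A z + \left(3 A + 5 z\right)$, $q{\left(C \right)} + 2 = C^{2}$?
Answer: $1397$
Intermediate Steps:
$q{\left(C \right)} = -2 + C^{2}$
$h{\left(A,z \right)} = 3 A + 5 z + A z$
$\left(-42\right) \left(-31\right) + h{\left(6,q{\left(3 \right)} \right)} = \left(-42\right) \left(-31\right) + \left(3 \cdot 6 + 5 \left(-2 + 3^{2}\right) + 6 \left(-2 + 3^{2}\right)\right) = 1302 + \left(18 + 5 \left(-2 + 9\right) + 6 \left(-2 + 9\right)\right) = 1302 + \left(18 + 5 \cdot 7 + 6 \cdot 7\right) = 1302 + \left(18 + 35 + 42\right) = 1302 + 95 = 1397$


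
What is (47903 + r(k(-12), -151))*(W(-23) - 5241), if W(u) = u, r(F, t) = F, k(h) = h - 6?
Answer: -252066640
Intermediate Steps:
k(h) = -6 + h
(47903 + r(k(-12), -151))*(W(-23) - 5241) = (47903 + (-6 - 12))*(-23 - 5241) = (47903 - 18)*(-5264) = 47885*(-5264) = -252066640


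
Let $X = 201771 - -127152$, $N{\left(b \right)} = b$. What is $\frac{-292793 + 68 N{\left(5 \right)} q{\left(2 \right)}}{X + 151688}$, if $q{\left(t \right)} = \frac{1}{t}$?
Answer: $- \frac{292623}{480611} \approx -0.60886$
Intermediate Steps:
$X = 328923$ ($X = 201771 + 127152 = 328923$)
$\frac{-292793 + 68 N{\left(5 \right)} q{\left(2 \right)}}{X + 151688} = \frac{-292793 + \frac{68 \cdot 5}{2}}{328923 + 151688} = \frac{-292793 + 340 \cdot \frac{1}{2}}{480611} = \left(-292793 + 170\right) \frac{1}{480611} = \left(-292623\right) \frac{1}{480611} = - \frac{292623}{480611}$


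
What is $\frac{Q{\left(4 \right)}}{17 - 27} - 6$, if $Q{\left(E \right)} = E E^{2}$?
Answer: $- \frac{62}{5} \approx -12.4$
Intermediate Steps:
$Q{\left(E \right)} = E^{3}$
$\frac{Q{\left(4 \right)}}{17 - 27} - 6 = \frac{4^{3}}{17 - 27} - 6 = \frac{64}{-10} - 6 = 64 \left(- \frac{1}{10}\right) - 6 = - \frac{32}{5} - 6 = - \frac{62}{5}$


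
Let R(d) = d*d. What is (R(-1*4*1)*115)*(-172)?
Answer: -316480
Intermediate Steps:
R(d) = d**2
(R(-1*4*1)*115)*(-172) = ((-1*4*1)**2*115)*(-172) = ((-4*1)**2*115)*(-172) = ((-4)**2*115)*(-172) = (16*115)*(-172) = 1840*(-172) = -316480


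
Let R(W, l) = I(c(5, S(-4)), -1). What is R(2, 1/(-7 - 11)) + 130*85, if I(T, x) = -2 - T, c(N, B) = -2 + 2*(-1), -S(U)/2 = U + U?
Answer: 11052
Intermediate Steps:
S(U) = -4*U (S(U) = -2*(U + U) = -4*U)
c(N, B) = -4 (c(N, B) = -2 - 2 = -4)
R(W, l) = 2 (R(W, l) = -2 - 1*(-4) = -2 + 4 = 2)
R(2, 1/(-7 - 11)) + 130*85 = 2 + 130*85 = 2 + 11050 = 11052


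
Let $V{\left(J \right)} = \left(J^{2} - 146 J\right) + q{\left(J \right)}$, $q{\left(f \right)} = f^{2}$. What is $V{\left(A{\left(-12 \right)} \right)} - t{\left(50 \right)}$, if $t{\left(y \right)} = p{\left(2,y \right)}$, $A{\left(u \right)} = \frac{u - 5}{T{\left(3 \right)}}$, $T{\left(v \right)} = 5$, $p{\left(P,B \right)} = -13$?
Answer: $\frac{13313}{25} \approx 532.52$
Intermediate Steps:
$A{\left(u \right)} = -1 + \frac{u}{5}$ ($A{\left(u \right)} = \frac{u - 5}{5} = \left(u - 5\right) \frac{1}{5} = \left(-5 + u\right) \frac{1}{5} = -1 + \frac{u}{5}$)
$t{\left(y \right)} = -13$
$V{\left(J \right)} = - 146 J + 2 J^{2}$ ($V{\left(J \right)} = \left(J^{2} - 146 J\right) + J^{2} = - 146 J + 2 J^{2}$)
$V{\left(A{\left(-12 \right)} \right)} - t{\left(50 \right)} = 2 \left(-1 + \frac{1}{5} \left(-12\right)\right) \left(-73 + \left(-1 + \frac{1}{5} \left(-12\right)\right)\right) - -13 = 2 \left(-1 - \frac{12}{5}\right) \left(-73 - \frac{17}{5}\right) + 13 = 2 \left(- \frac{17}{5}\right) \left(-73 - \frac{17}{5}\right) + 13 = 2 \left(- \frac{17}{5}\right) \left(- \frac{382}{5}\right) + 13 = \frac{12988}{25} + 13 = \frac{13313}{25}$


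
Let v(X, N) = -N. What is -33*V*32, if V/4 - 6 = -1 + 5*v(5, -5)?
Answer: -126720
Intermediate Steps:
V = 120 (V = 24 + 4*(-1 + 5*(-1*(-5))) = 24 + 4*(-1 + 5*5) = 24 + 4*(-1 + 25) = 24 + 4*24 = 24 + 96 = 120)
-33*V*32 = -33*120*32 = -3960*32 = -126720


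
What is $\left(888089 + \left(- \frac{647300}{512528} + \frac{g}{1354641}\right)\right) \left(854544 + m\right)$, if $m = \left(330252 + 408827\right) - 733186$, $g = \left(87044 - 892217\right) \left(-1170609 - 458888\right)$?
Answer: $\frac{92428306314790458427665}{57857620204} \approx 1.5975 \cdot 10^{12}$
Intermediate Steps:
$g = 1312026987981$ ($g = \left(-805173\right) \left(-1629497\right) = 1312026987981$)
$m = 5893$ ($m = 739079 - 733186 = 5893$)
$\left(888089 + \left(- \frac{647300}{512528} + \frac{g}{1354641}\right)\right) \left(854544 + m\right) = \left(888089 + \left(- \frac{647300}{512528} + \frac{1312026987981}{1354641}\right)\right) \left(854544 + 5893\right) = \left(888089 + \left(\left(-647300\right) \frac{1}{512528} + 1312026987981 \cdot \frac{1}{1354641}\right)\right) 860437 = \left(888089 + \left(- \frac{161825}{128132} + \frac{437342329327}{451547}\right)\right) 860437 = \left(888089 + \frac{56037474269733889}{57857620204}\right) 860437 = \frac{107420190339084045}{57857620204} \cdot 860437 = \frac{92428306314790458427665}{57857620204}$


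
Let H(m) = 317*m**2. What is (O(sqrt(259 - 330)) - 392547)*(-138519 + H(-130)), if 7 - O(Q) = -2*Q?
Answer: -2048580293740 + 10437562*I*sqrt(71) ≈ -2.0486e+12 + 8.7948e+7*I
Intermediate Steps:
O(Q) = 7 + 2*Q (O(Q) = 7 - (-2)*Q = 7 + 2*Q)
(O(sqrt(259 - 330)) - 392547)*(-138519 + H(-130)) = ((7 + 2*sqrt(259 - 330)) - 392547)*(-138519 + 317*(-130)**2) = ((7 + 2*sqrt(-71)) - 392547)*(-138519 + 317*16900) = ((7 + 2*(I*sqrt(71))) - 392547)*(-138519 + 5357300) = ((7 + 2*I*sqrt(71)) - 392547)*5218781 = (-392540 + 2*I*sqrt(71))*5218781 = -2048580293740 + 10437562*I*sqrt(71)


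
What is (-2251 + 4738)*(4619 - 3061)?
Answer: 3874746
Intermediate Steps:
(-2251 + 4738)*(4619 - 3061) = 2487*1558 = 3874746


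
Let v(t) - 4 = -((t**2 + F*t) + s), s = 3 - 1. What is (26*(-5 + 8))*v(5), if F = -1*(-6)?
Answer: -4134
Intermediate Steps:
s = 2
F = 6
v(t) = 2 - t**2 - 6*t (v(t) = 4 - ((t**2 + 6*t) + 2) = 4 - (2 + t**2 + 6*t) = 4 + (-2 - t**2 - 6*t) = 2 - t**2 - 6*t)
(26*(-5 + 8))*v(5) = (26*(-5 + 8))*(2 - 1*5**2 - 6*5) = (26*3)*(2 - 1*25 - 30) = 78*(2 - 25 - 30) = 78*(-53) = -4134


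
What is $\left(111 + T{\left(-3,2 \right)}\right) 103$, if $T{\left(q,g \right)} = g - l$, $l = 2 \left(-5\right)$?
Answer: $12669$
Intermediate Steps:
$l = -10$
$T{\left(q,g \right)} = 10 + g$ ($T{\left(q,g \right)} = g - -10 = g + 10 = 10 + g$)
$\left(111 + T{\left(-3,2 \right)}\right) 103 = \left(111 + \left(10 + 2\right)\right) 103 = \left(111 + 12\right) 103 = 123 \cdot 103 = 12669$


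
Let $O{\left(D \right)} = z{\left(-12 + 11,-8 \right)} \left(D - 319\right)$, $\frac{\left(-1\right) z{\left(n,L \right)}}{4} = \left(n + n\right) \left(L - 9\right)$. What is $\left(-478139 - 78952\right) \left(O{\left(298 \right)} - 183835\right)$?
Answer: $100821772089$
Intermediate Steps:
$z{\left(n,L \right)} = - 8 n \left(-9 + L\right)$ ($z{\left(n,L \right)} = - 4 \left(n + n\right) \left(L - 9\right) = - 4 \cdot 2 n \left(-9 + L\right) = - 8 n \left(-9 + L\right)$)
$O{\left(D \right)} = 43384 - 136 D$ ($O{\left(D \right)} = 8 \left(-12 + 11\right) \left(9 - -8\right) \left(D - 319\right) = 8 \left(-1\right) \left(9 + 8\right) \left(-319 + D\right) = 8 \left(-1\right) 17 \left(-319 + D\right) = - 136 \left(-319 + D\right) = 43384 - 136 D$)
$\left(-478139 - 78952\right) \left(O{\left(298 \right)} - 183835\right) = \left(-478139 - 78952\right) \left(\left(43384 - 40528\right) - 183835\right) = - 557091 \left(\left(43384 - 40528\right) - 183835\right) = - 557091 \left(2856 - 183835\right) = \left(-557091\right) \left(-180979\right) = 100821772089$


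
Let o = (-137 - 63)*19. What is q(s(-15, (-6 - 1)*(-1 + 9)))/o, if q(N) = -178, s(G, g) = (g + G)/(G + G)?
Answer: 89/1900 ≈ 0.046842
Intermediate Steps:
s(G, g) = (G + g)/(2*G) (s(G, g) = (G + g)/((2*G)) = (G + g)*(1/(2*G)) = (G + g)/(2*G))
o = -3800 (o = -200*19 = -3800)
q(s(-15, (-6 - 1)*(-1 + 9)))/o = -178/(-3800) = -178*(-1/3800) = 89/1900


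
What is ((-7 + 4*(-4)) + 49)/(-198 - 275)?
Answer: -26/473 ≈ -0.054968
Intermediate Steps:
((-7 + 4*(-4)) + 49)/(-198 - 275) = ((-7 - 16) + 49)/(-473) = (-23 + 49)*(-1/473) = 26*(-1/473) = -26/473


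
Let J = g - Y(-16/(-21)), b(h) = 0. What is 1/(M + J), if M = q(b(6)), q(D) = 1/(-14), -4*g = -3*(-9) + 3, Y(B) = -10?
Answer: 7/17 ≈ 0.41176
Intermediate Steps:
g = -15/2 (g = -(-3*(-9) + 3)/4 = -(27 + 3)/4 = -¼*30 = -15/2 ≈ -7.5000)
J = 5/2 (J = -15/2 - 1*(-10) = -15/2 + 10 = 5/2 ≈ 2.5000)
q(D) = -1/14
M = -1/14 ≈ -0.071429
1/(M + J) = 1/(-1/14 + 5/2) = 1/(17/7) = 7/17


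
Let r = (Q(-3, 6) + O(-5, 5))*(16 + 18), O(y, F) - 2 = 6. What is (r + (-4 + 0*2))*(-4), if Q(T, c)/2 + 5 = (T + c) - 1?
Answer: -256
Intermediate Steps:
Q(T, c) = -12 + 2*T + 2*c (Q(T, c) = -10 + 2*((T + c) - 1) = -10 + 2*(-1 + T + c) = -10 + (-2 + 2*T + 2*c) = -12 + 2*T + 2*c)
O(y, F) = 8 (O(y, F) = 2 + 6 = 8)
r = 68 (r = ((-12 + 2*(-3) + 2*6) + 8)*(16 + 18) = ((-12 - 6 + 12) + 8)*34 = (-6 + 8)*34 = 2*34 = 68)
(r + (-4 + 0*2))*(-4) = (68 + (-4 + 0*2))*(-4) = (68 + (-4 + 0))*(-4) = (68 - 4)*(-4) = 64*(-4) = -256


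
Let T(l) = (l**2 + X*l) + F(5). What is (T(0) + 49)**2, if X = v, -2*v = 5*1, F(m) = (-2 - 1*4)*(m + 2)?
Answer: 49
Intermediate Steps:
F(m) = -12 - 6*m (F(m) = (-2 - 4)*(2 + m) = -6*(2 + m) = -12 - 6*m)
v = -5/2 ≈ -2.5000
X = -5/2 ≈ -2.5000
T(l) = -42 + l**2 - 5*l/2 (T(l) = (l**2 - 5*l/2) + (-12 - 6*5) = (l**2 - 5*l/2) + (-12 - 30) = (l**2 - 5*l/2) - 42 = -42 + l**2 - 5*l/2)
(T(0) + 49)**2 = ((-42 + 0**2 - 5/2*0) + 49)**2 = ((-42 + 0 + 0) + 49)**2 = (-42 + 49)**2 = 7**2 = 49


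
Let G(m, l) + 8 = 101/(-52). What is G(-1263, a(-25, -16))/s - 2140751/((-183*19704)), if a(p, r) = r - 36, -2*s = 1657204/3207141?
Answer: 94860000160447/2427587180577 ≈ 39.076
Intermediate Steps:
s = -828602/3207141 ≈ -0.25836
a(p, r) = -36 + r
G(m, l) = -517/52 (G(m, l) = -8 + 101/(-52) = -8 + 101*(-1/52) = -8 - 101/52 = -517/52)
G(-1263, a(-25, -16))/s - 2140751/((-183*19704)) = -517/(52*(-828602/3207141)) - 2140751/((-183*19704)) = -517/52*(-3207141/828602) - 2140751/(-3605832) = 1658091897/43087304 - 2140751*(-1/3605832) = 1658091897/43087304 + 2140751/3605832 = 94860000160447/2427587180577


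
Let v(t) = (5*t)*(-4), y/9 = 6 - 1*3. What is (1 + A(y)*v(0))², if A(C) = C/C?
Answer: 1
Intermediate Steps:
y = 27 (y = 9*(6 - 1*3) = 9*(6 - 3) = 9*3 = 27)
A(C) = 1
v(t) = -20*t
(1 + A(y)*v(0))² = (1 + 1*(-20*0))² = (1 + 1*0)² = (1 + 0)² = 1² = 1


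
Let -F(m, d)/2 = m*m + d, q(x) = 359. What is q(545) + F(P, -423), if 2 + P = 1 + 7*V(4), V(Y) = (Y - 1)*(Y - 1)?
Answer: -6483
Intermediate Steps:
V(Y) = (-1 + Y)² (V(Y) = (-1 + Y)*(-1 + Y) = (-1 + Y)²)
P = 62 (P = -2 + (1 + 7*(-1 + 4)²) = -2 + (1 + 7*3²) = -2 + (1 + 7*9) = -2 + (1 + 63) = -2 + 64 = 62)
F(m, d) = -2*d - 2*m² (F(m, d) = -2*(m*m + d) = -2*(m² + d) = -2*(d + m²) = -2*d - 2*m²)
q(545) + F(P, -423) = 359 + (-2*(-423) - 2*62²) = 359 + (846 - 2*3844) = 359 + (846 - 7688) = 359 - 6842 = -6483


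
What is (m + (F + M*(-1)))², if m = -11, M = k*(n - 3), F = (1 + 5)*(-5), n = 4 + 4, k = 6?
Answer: 5041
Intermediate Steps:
n = 8
F = -30 (F = 6*(-5) = -30)
M = 30 (M = 6*(8 - 3) = 6*5 = 30)
(m + (F + M*(-1)))² = (-11 + (-30 + 30*(-1)))² = (-11 + (-30 - 30))² = (-11 - 60)² = (-71)² = 5041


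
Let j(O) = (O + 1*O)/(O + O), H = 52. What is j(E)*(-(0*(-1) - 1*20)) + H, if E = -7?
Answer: 72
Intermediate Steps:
j(O) = 1 (j(O) = (O + O)/((2*O)) = (2*O)*(1/(2*O)) = 1)
j(E)*(-(0*(-1) - 1*20)) + H = 1*(-(0*(-1) - 1*20)) + 52 = 1*(-(0 - 20)) + 52 = 1*(-1*(-20)) + 52 = 1*20 + 52 = 20 + 52 = 72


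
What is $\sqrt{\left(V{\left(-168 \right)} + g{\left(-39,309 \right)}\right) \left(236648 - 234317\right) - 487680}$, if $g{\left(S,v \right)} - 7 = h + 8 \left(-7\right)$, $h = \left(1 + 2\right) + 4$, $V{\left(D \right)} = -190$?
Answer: $2 i \sqrt{257118} \approx 1014.1 i$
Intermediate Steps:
$h = 7$ ($h = 3 + 4 = 7$)
$g{\left(S,v \right)} = -42$ ($g{\left(S,v \right)} = 7 + \left(7 + 8 \left(-7\right)\right) = 7 + \left(7 - 56\right) = 7 - 49 = -42$)
$\sqrt{\left(V{\left(-168 \right)} + g{\left(-39,309 \right)}\right) \left(236648 - 234317\right) - 487680} = \sqrt{\left(-190 - 42\right) \left(236648 - 234317\right) - 487680} = \sqrt{\left(-232\right) 2331 - 487680} = \sqrt{-540792 - 487680} = \sqrt{-1028472} = 2 i \sqrt{257118}$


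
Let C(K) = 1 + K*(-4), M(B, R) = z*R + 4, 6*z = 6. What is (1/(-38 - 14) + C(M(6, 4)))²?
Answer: 2601769/2704 ≈ 962.19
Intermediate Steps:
z = 1 (z = (⅙)*6 = 1)
M(B, R) = 4 + R (M(B, R) = 1*R + 4 = R + 4 = 4 + R)
C(K) = 1 - 4*K
(1/(-38 - 14) + C(M(6, 4)))² = (1/(-38 - 14) + (1 - 4*(4 + 4)))² = (1/(-52) + (1 - 4*8))² = (-1/52 + (1 - 32))² = (-1/52 - 31)² = (-1613/52)² = 2601769/2704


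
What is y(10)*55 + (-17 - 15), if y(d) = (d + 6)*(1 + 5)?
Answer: 5248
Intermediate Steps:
y(d) = 36 + 6*d (y(d) = (6 + d)*6 = 36 + 6*d)
y(10)*55 + (-17 - 15) = (36 + 6*10)*55 + (-17 - 15) = (36 + 60)*55 - 32 = 96*55 - 32 = 5280 - 32 = 5248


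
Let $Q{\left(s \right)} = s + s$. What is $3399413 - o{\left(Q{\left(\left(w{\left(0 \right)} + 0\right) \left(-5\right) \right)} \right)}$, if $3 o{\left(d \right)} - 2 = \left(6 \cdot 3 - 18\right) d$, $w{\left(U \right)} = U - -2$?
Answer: $\frac{10198237}{3} \approx 3.3994 \cdot 10^{6}$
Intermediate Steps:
$w{\left(U \right)} = 2 + U$ ($w{\left(U \right)} = U + 2 = 2 + U$)
$Q{\left(s \right)} = 2 s$
$o{\left(d \right)} = \frac{2}{3}$ ($o{\left(d \right)} = \frac{2}{3} + \frac{\left(6 \cdot 3 - 18\right) d}{3} = \frac{2}{3} + \frac{\left(18 - 18\right) d}{3} = \frac{2}{3} + \frac{0 d}{3} = \frac{2}{3} + \frac{1}{3} \cdot 0 = \frac{2}{3} + 0 = \frac{2}{3}$)
$3399413 - o{\left(Q{\left(\left(w{\left(0 \right)} + 0\right) \left(-5\right) \right)} \right)} = 3399413 - \frac{2}{3} = \frac{10198237}{3}$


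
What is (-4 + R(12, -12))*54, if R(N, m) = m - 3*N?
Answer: -2808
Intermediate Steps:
(-4 + R(12, -12))*54 = (-4 + (-12 - 3*12))*54 = (-4 + (-12 - 36))*54 = (-4 - 48)*54 = -52*54 = -2808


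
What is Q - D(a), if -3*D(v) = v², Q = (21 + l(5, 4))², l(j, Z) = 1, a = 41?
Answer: 3133/3 ≈ 1044.3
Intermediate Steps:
Q = 484 (Q = (21 + 1)² = 22² = 484)
D(v) = -v²/3
Q - D(a) = 484 - (-1)*41²/3 = 484 - (-1)*1681/3 = 484 - 1*(-1681/3) = 484 + 1681/3 = 3133/3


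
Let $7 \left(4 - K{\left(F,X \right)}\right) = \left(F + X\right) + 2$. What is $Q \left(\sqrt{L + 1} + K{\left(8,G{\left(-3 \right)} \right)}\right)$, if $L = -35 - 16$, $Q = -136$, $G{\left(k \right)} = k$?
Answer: $-408 - 680 i \sqrt{2} \approx -408.0 - 961.67 i$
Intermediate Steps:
$K{\left(F,X \right)} = \frac{26}{7} - \frac{F}{7} - \frac{X}{7}$ ($K{\left(F,X \right)} = 4 - \frac{\left(F + X\right) + 2}{7} = 4 - \frac{2 + F + X}{7} = 4 - \left(\frac{2}{7} + \frac{F}{7} + \frac{X}{7}\right) = \frac{26}{7} - \frac{F}{7} - \frac{X}{7}$)
$L = -51$ ($L = -35 - 16 = -51$)
$Q \left(\sqrt{L + 1} + K{\left(8,G{\left(-3 \right)} \right)}\right) = - 136 \left(\sqrt{-51 + 1} - -3\right) = - 136 \left(\sqrt{-50} + \left(\frac{26}{7} - \frac{8}{7} + \frac{3}{7}\right)\right) = - 136 \left(5 i \sqrt{2} + 3\right) = - 136 \left(3 + 5 i \sqrt{2}\right) = -408 - 680 i \sqrt{2}$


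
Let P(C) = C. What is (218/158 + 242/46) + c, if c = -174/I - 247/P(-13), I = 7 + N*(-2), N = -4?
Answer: 127559/9085 ≈ 14.041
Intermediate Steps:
I = 15 (I = 7 - 4*(-2) = 7 + 8 = 15)
c = 37/5 (c = -174/15 - 247/(-13) = -174*1/15 - 247*(-1/13) = -58/5 + 19 = 37/5 ≈ 7.4000)
(218/158 + 242/46) + c = (218/158 + 242/46) + 37/5 = (218*(1/158) + 242*(1/46)) + 37/5 = (109/79 + 121/23) + 37/5 = 12066/1817 + 37/5 = 127559/9085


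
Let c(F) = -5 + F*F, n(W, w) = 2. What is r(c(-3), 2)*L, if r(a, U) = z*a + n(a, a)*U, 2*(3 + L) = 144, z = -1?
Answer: 0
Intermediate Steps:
L = 69 (L = -3 + (½)*144 = -3 + 72 = 69)
c(F) = -5 + F²
r(a, U) = -a + 2*U
r(c(-3), 2)*L = (-(-5 + (-3)²) + 2*2)*69 = (-(-5 + 9) + 4)*69 = (-1*4 + 4)*69 = (-4 + 4)*69 = 0*69 = 0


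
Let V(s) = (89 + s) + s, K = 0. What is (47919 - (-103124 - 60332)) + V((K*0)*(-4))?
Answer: 211464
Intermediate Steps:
V(s) = 89 + 2*s
(47919 - (-103124 - 60332)) + V((K*0)*(-4)) = (47919 - (-103124 - 60332)) + (89 + 2*((0*0)*(-4))) = (47919 - 1*(-163456)) + (89 + 2*(0*(-4))) = (47919 + 163456) + (89 + 2*0) = 211375 + (89 + 0) = 211375 + 89 = 211464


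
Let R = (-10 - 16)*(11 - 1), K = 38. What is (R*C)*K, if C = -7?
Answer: 69160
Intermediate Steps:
R = -260 (R = -26*10 = -260)
(R*C)*K = -260*(-7)*38 = 1820*38 = 69160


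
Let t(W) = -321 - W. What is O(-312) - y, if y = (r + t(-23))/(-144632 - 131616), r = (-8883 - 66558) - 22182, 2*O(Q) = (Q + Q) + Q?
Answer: -129381985/276248 ≈ -468.35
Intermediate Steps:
O(Q) = 3*Q/2 (O(Q) = ((Q + Q) + Q)/2 = (2*Q + Q)/2 = (3*Q)/2 = 3*Q/2)
r = -97623 (r = -75441 - 22182 = -97623)
y = 97921/276248 (y = (-97623 + (-321 - 1*(-23)))/(-144632 - 131616) = (-97623 + (-321 + 23))/(-276248) = (-97623 - 298)*(-1/276248) = -97921*(-1/276248) = 97921/276248 ≈ 0.35447)
O(-312) - y = (3/2)*(-312) - 1*97921/276248 = -468 - 97921/276248 = -129381985/276248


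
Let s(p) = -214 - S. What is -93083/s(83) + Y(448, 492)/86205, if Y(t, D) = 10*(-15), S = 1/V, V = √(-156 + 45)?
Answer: 12707103982184/29214052679 + 93083*I*√111/5083357 ≈ 434.97 + 0.19292*I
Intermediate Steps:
V = I*√111 (V = √(-111) = I*√111 ≈ 10.536*I)
S = -I*√111/111 (S = 1/(I*√111) = -I*√111/111 ≈ -0.094916*I)
s(p) = -214 + I*√111/111 (s(p) = -214 - (-1)*I*√111/111 = -214 + I*√111/111)
Y(t, D) = -150
-93083/s(83) + Y(448, 492)/86205 = -93083/(-214 + I*√111/111) - 150/86205 = -93083/(-214 + I*√111/111) - 150*1/86205 = -93083/(-214 + I*√111/111) - 10/5747 = -10/5747 - 93083/(-214 + I*√111/111)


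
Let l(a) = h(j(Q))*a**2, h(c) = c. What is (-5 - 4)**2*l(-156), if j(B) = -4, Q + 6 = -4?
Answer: -7884864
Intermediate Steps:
Q = -10 (Q = -6 - 4 = -10)
l(a) = -4*a**2
(-5 - 4)**2*l(-156) = (-5 - 4)**2*(-4*(-156)**2) = (-9)**2*(-4*24336) = 81*(-97344) = -7884864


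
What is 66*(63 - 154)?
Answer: -6006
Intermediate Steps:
66*(63 - 154) = 66*(-91) = -6006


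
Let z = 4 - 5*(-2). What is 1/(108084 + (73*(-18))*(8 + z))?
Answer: 1/79176 ≈ 1.2630e-5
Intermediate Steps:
z = 14 (z = 4 + 10 = 14)
1/(108084 + (73*(-18))*(8 + z)) = 1/(108084 + (73*(-18))*(8 + 14)) = 1/(108084 - 1314*22) = 1/(108084 - 28908) = 1/79176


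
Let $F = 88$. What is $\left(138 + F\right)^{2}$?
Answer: $51076$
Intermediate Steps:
$\left(138 + F\right)^{2} = \left(138 + 88\right)^{2} = 226^{2} = 51076$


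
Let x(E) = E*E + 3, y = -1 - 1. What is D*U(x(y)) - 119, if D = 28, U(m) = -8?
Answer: -343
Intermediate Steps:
y = -2
x(E) = 3 + E² (x(E) = E² + 3 = 3 + E²)
D*U(x(y)) - 119 = 28*(-8) - 119 = -224 - 119 = -343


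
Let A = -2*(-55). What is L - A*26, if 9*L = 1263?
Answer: -8159/3 ≈ -2719.7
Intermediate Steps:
A = 110
L = 421/3 (L = (1/9)*1263 = 421/3 ≈ 140.33)
L - A*26 = 421/3 - 110*26 = 421/3 - 1*2860 = 421/3 - 2860 = -8159/3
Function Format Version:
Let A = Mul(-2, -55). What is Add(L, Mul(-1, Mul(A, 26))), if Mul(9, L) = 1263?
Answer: Rational(-8159, 3) ≈ -2719.7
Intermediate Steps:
A = 110
L = Rational(421, 3) (L = Mul(Rational(1, 9), 1263) = Rational(421, 3) ≈ 140.33)
Add(L, Mul(-1, Mul(A, 26))) = Add(Rational(421, 3), Mul(-1, Mul(110, 26))) = Add(Rational(421, 3), Mul(-1, 2860)) = Add(Rational(421, 3), -2860) = Rational(-8159, 3)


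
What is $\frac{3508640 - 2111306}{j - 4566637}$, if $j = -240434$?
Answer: $- \frac{465778}{1602357} \approx -0.29068$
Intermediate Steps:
$\frac{3508640 - 2111306}{j - 4566637} = \frac{3508640 - 2111306}{-240434 - 4566637} = \frac{1397334}{-4807071} = 1397334 \left(- \frac{1}{4807071}\right) = - \frac{465778}{1602357}$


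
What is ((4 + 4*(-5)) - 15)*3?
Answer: -93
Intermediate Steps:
((4 + 4*(-5)) - 15)*3 = ((4 - 20) - 15)*3 = (-16 - 15)*3 = -31*3 = -93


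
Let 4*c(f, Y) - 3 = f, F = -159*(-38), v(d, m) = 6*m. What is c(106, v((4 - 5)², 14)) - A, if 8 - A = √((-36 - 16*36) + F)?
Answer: 77/4 + √5430 ≈ 92.938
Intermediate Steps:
F = 6042
c(f, Y) = ¾ + f/4
A = 8 - √5430 (A = 8 - √((-36 - 16*36) + 6042) = 8 - √((-36 - 576) + 6042) = 8 - √(-612 + 6042) = 8 - √5430 ≈ -65.688)
c(106, v((4 - 5)², 14)) - A = (¾ + (¼)*106) - (8 - √5430) = (¾ + 53/2) + (-8 + √5430) = 109/4 + (-8 + √5430) = 77/4 + √5430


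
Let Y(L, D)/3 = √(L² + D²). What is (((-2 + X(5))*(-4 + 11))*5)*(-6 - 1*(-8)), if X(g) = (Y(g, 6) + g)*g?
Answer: 1610 + 1050*√61 ≈ 9810.8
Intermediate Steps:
Y(L, D) = 3*√(D² + L²) (Y(L, D) = 3*√(L² + D²) = 3*√(D² + L²))
X(g) = g*(g + 3*√(36 + g²)) (X(g) = (3*√(6² + g²) + g)*g = (3*√(36 + g²) + g)*g = (g + 3*√(36 + g²))*g = g*(g + 3*√(36 + g²)))
(((-2 + X(5))*(-4 + 11))*5)*(-6 - 1*(-8)) = (((-2 + 5*(5 + 3*√(36 + 5²)))*(-4 + 11))*5)*(-6 - 1*(-8)) = (((-2 + 5*(5 + 3*√(36 + 25)))*7)*5)*(-6 + 8) = (((-2 + 5*(5 + 3*√61))*7)*5)*2 = (((-2 + (25 + 15*√61))*7)*5)*2 = (((23 + 15*√61)*7)*5)*2 = ((161 + 105*√61)*5)*2 = (805 + 525*√61)*2 = 1610 + 1050*√61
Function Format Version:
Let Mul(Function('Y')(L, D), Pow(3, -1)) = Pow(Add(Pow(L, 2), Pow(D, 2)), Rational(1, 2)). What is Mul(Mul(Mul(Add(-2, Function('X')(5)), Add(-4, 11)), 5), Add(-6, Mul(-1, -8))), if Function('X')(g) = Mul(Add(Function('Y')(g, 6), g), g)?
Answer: Add(1610, Mul(1050, Pow(61, Rational(1, 2)))) ≈ 9810.8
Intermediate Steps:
Function('Y')(L, D) = Mul(3, Pow(Add(Pow(D, 2), Pow(L, 2)), Rational(1, 2))) (Function('Y')(L, D) = Mul(3, Pow(Add(Pow(L, 2), Pow(D, 2)), Rational(1, 2))) = Mul(3, Pow(Add(Pow(D, 2), Pow(L, 2)), Rational(1, 2))))
Function('X')(g) = Mul(g, Add(g, Mul(3, Pow(Add(36, Pow(g, 2)), Rational(1, 2))))) (Function('X')(g) = Mul(Add(Mul(3, Pow(Add(Pow(6, 2), Pow(g, 2)), Rational(1, 2))), g), g) = Mul(Add(Mul(3, Pow(Add(36, Pow(g, 2)), Rational(1, 2))), g), g) = Mul(Add(g, Mul(3, Pow(Add(36, Pow(g, 2)), Rational(1, 2)))), g) = Mul(g, Add(g, Mul(3, Pow(Add(36, Pow(g, 2)), Rational(1, 2))))))
Mul(Mul(Mul(Add(-2, Function('X')(5)), Add(-4, 11)), 5), Add(-6, Mul(-1, -8))) = Mul(Mul(Mul(Add(-2, Mul(5, Add(5, Mul(3, Pow(Add(36, Pow(5, 2)), Rational(1, 2)))))), Add(-4, 11)), 5), Add(-6, Mul(-1, -8))) = Mul(Mul(Mul(Add(-2, Mul(5, Add(5, Mul(3, Pow(Add(36, 25), Rational(1, 2)))))), 7), 5), Add(-6, 8)) = Mul(Mul(Mul(Add(-2, Mul(5, Add(5, Mul(3, Pow(61, Rational(1, 2)))))), 7), 5), 2) = Mul(Mul(Mul(Add(-2, Add(25, Mul(15, Pow(61, Rational(1, 2))))), 7), 5), 2) = Mul(Mul(Mul(Add(23, Mul(15, Pow(61, Rational(1, 2)))), 7), 5), 2) = Mul(Mul(Add(161, Mul(105, Pow(61, Rational(1, 2)))), 5), 2) = Mul(Add(805, Mul(525, Pow(61, Rational(1, 2)))), 2) = Add(1610, Mul(1050, Pow(61, Rational(1, 2))))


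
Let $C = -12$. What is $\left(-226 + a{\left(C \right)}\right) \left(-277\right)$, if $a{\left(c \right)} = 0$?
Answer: $62602$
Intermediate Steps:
$\left(-226 + a{\left(C \right)}\right) \left(-277\right) = \left(-226 + 0\right) \left(-277\right) = \left(-226\right) \left(-277\right) = 62602$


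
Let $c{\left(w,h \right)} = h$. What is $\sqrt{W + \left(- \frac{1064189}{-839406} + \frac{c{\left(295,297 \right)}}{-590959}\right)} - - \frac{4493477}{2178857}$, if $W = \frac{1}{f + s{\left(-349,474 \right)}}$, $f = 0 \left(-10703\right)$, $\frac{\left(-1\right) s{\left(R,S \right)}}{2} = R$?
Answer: $\frac{4493477}{2178857} + \frac{\sqrt{9506373985927556455384790817}}{86561515546773} \approx 3.1887$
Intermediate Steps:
$s{\left(R,S \right)} = - 2 R$
$f = 0$
$W = \frac{1}{698}$ ($W = \frac{1}{0 - -698} = \frac{1}{0 + 698} = \frac{1}{698} \approx 0.0014327$)
$\sqrt{W + \left(- \frac{1064189}{-839406} + \frac{c{\left(295,297 \right)}}{-590959}\right)} - - \frac{4493477}{2178857} = \sqrt{\frac{1}{698} + \left(- \frac{1064189}{-839406} + \frac{297}{-590959}\right)} - - \frac{4493477}{2178857} = \sqrt{\frac{1}{698} + \left(\left(-1064189\right) \left(- \frac{1}{839406}\right) + 297 \left(- \frac{1}{590959}\right)\right)} - \left(-4493477\right) \frac{1}{2178857} = \sqrt{\frac{1}{698} + \left(\frac{1064189}{839406} - \frac{297}{590959}\right)} - - \frac{4493477}{2178857} = \sqrt{\frac{1}{698} + \frac{628642763669}{496054530354}} + \frac{4493477}{2178857} = \sqrt{\frac{109822175892829}{86561515546773}} + \frac{4493477}{2178857} = \frac{\sqrt{9506373985927556455384790817}}{86561515546773} + \frac{4493477}{2178857} = \frac{4493477}{2178857} + \frac{\sqrt{9506373985927556455384790817}}{86561515546773}$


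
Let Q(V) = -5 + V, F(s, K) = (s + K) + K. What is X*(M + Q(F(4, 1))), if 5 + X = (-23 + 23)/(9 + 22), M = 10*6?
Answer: -305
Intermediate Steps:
F(s, K) = s + 2*K (F(s, K) = (K + s) + K = s + 2*K)
M = 60
X = -5 (X = -5 + (-23 + 23)/(9 + 22) = -5 + 0/31 = -5 + 0*(1/31) = -5 + 0 = -5)
X*(M + Q(F(4, 1))) = -5*(60 + (-5 + (4 + 2*1))) = -5*(60 + (-5 + (4 + 2))) = -5*(60 + (-5 + 6)) = -5*(60 + 1) = -5*61 = -305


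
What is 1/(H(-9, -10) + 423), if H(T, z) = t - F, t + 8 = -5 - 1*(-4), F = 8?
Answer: 1/406 ≈ 0.0024631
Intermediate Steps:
t = -9 (t = -8 + (-5 - 1*(-4)) = -8 + (-5 + 4) = -8 - 1 = -9)
H(T, z) = -17 (H(T, z) = -9 - 1*8 = -9 - 8 = -17)
1/(H(-9, -10) + 423) = 1/(-17 + 423) = 1/406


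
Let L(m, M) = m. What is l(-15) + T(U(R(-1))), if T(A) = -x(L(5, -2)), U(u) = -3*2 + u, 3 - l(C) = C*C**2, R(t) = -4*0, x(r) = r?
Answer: 3373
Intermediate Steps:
R(t) = 0
l(C) = 3 - C**3 (l(C) = 3 - C*C**2 = 3 - C**3)
U(u) = -6 + u
T(A) = -5 (T(A) = -1*5 = -5)
l(-15) + T(U(R(-1))) = (3 - 1*(-15)**3) - 5 = (3 - 1*(-3375)) - 5 = (3 + 3375) - 5 = 3378 - 5 = 3373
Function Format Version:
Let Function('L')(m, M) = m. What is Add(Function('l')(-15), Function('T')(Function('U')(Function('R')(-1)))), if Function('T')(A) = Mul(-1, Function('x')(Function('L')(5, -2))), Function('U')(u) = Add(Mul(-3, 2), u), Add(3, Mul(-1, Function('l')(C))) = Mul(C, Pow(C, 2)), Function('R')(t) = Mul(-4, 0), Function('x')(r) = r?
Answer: 3373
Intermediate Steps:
Function('R')(t) = 0
Function('l')(C) = Add(3, Mul(-1, Pow(C, 3))) (Function('l')(C) = Add(3, Mul(-1, Mul(C, Pow(C, 2)))) = Add(3, Mul(-1, Pow(C, 3))))
Function('U')(u) = Add(-6, u)
Function('T')(A) = -5 (Function('T')(A) = Mul(-1, 5) = -5)
Add(Function('l')(-15), Function('T')(Function('U')(Function('R')(-1)))) = Add(Add(3, Mul(-1, Pow(-15, 3))), -5) = Add(Add(3, Mul(-1, -3375)), -5) = Add(Add(3, 3375), -5) = Add(3378, -5) = 3373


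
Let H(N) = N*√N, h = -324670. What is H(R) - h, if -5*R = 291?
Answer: 324670 - 291*I*√1455/25 ≈ 3.2467e+5 - 444.0*I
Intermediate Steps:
R = -291/5 (R = -⅕*291 = -291/5 ≈ -58.200)
H(N) = N^(3/2)
H(R) - h = (-291/5)^(3/2) - 1*(-324670) = -291*I*√1455/25 + 324670 = 324670 - 291*I*√1455/25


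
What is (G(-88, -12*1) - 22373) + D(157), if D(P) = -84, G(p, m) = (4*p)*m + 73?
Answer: -18160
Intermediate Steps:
G(p, m) = 73 + 4*m*p (G(p, m) = 4*m*p + 73 = 73 + 4*m*p)
(G(-88, -12*1) - 22373) + D(157) = ((73 + 4*(-12*1)*(-88)) - 22373) - 84 = ((73 + 4*(-12)*(-88)) - 22373) - 84 = ((73 + 4224) - 22373) - 84 = (4297 - 22373) - 84 = -18076 - 84 = -18160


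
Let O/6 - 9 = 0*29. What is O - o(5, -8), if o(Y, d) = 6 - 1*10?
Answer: 58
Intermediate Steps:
O = 54 (O = 54 + 6*(0*29) = 54 + 6*0 = 54 + 0 = 54)
o(Y, d) = -4 (o(Y, d) = 6 - 10 = -4)
O - o(5, -8) = 54 - 1*(-4) = 54 + 4 = 58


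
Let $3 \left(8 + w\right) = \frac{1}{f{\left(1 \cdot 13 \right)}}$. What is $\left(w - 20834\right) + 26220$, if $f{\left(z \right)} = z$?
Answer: $\frac{209743}{39} \approx 5378.0$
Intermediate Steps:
$w = - \frac{311}{39}$ ($w = -8 + \frac{1}{3 \cdot 1 \cdot 13} = -8 + \frac{1}{3 \cdot 13} = -8 + \frac{1}{3} \cdot \frac{1}{13} = -8 + \frac{1}{39} = - \frac{311}{39} \approx -7.9744$)
$\left(w - 20834\right) + 26220 = \left(- \frac{311}{39} - 20834\right) + 26220 = - \frac{812837}{39} + 26220 = \frac{209743}{39}$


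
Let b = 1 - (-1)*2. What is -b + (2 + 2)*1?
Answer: 1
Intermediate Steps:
b = 3 (b = 1 - 1*(-2) = 1 + 2 = 3)
-b + (2 + 2)*1 = -1*3 + (2 + 2)*1 = -3 + 4*1 = -3 + 4 = 1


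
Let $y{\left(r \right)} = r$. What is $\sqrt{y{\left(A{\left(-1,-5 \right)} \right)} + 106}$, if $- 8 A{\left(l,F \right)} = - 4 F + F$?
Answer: $\frac{7 \sqrt{34}}{4} \approx 10.204$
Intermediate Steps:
$A{\left(l,F \right)} = \frac{3 F}{8}$ ($A{\left(l,F \right)} = - \frac{- 4 F + F}{8} = - \frac{\left(-3\right) F}{8} = \frac{3 F}{8}$)
$\sqrt{y{\left(A{\left(-1,-5 \right)} \right)} + 106} = \sqrt{\frac{3}{8} \left(-5\right) + 106} = \sqrt{- \frac{15}{8} + 106} = \sqrt{\frac{833}{8}} = \frac{7 \sqrt{34}}{4}$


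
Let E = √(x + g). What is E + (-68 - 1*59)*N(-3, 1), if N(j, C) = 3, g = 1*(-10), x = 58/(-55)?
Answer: -381 + 4*I*√2090/55 ≈ -381.0 + 3.3248*I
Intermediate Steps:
x = -58/55 (x = 58*(-1/55) = -58/55 ≈ -1.0545)
g = -10
E = 4*I*√2090/55 (E = √(-58/55 - 10) = √(-608/55) = 4*I*√2090/55 ≈ 3.3248*I)
E + (-68 - 1*59)*N(-3, 1) = 4*I*√2090/55 + (-68 - 1*59)*3 = 4*I*√2090/55 + (-68 - 59)*3 = 4*I*√2090/55 - 127*3 = 4*I*√2090/55 - 381 = -381 + 4*I*√2090/55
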